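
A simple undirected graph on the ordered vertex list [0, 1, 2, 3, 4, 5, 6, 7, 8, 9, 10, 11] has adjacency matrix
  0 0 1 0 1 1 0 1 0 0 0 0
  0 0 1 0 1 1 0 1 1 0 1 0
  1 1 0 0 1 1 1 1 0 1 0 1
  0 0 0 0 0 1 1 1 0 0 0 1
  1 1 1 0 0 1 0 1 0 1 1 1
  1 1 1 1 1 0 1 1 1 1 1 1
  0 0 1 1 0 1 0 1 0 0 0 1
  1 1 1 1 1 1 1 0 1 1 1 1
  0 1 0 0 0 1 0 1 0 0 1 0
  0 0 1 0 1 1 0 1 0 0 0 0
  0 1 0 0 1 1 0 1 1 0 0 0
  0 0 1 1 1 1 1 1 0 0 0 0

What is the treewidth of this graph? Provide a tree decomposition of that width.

Each bag holds 5 vertices, so the decomposition has width 4, which upper-bounds the treewidth. On the other hand G contains the 5-clique {1, 5, 7, 8, 10}. A clique must lie in a single bag of any decomposition, so no decomposition can have width below 4. Therefore the treewidth is 4.

Treewidth 4.
One such decomposition:
Bags: B1 = {2, 5, 6, 7, 11}  B2 = {2, 4, 5, 7, 11}  B3 = {1, 2, 4, 5, 7}  B4 = {1, 4, 5, 7, 10}  B5 = {3, 5, 6, 7, 11}  B6 = {1, 5, 7, 8, 10}  B7 = {2, 4, 5, 7, 9}  B8 = {0, 2, 4, 5, 7}
Tree: B1–B2, B2–B3, B3–B4, B1–B5, B4–B6, B3–B7, B7–B8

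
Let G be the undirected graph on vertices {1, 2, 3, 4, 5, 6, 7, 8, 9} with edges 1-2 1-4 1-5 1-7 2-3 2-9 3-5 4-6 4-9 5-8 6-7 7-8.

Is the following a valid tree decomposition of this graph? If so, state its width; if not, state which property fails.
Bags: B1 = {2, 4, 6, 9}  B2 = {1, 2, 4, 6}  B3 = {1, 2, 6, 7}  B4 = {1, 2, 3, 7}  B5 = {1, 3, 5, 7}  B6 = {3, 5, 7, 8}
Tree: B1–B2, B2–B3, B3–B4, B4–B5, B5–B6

Vertex coverage: the bags together contain {1, 2, 3, 4, 5, 6, 7, 8, 9}, the full vertex set. Edge coverage: each edge of G has both endpoints in at least one bag. Running intersection: for every vertex, the bags containing it form a connected subtree. All three properties hold, so this is a valid tree decomposition of width max|bag| − 1 = 3, and hence tw(G) ≤ 3.

Yes; width 3.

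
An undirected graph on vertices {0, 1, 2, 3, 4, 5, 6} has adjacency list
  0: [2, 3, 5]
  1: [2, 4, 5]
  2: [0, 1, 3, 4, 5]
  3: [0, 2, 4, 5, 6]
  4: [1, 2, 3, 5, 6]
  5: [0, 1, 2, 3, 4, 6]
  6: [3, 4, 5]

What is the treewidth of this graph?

A width-3 tree decomposition is:
Bags: B1 = {3, 4, 5, 6}  B2 = {2, 3, 4, 5}  B3 = {1, 2, 4, 5}  B4 = {0, 2, 3, 5}
Tree: B1–B2, B2–B3, B2–B4
Every bag has size at most 4, so the width is 4 − 1 = 3 and tw(G) ≤ 3. Conversely, {1, 2, 4, 5} is a clique of size 4, and the vertices of any clique must share a bag in every tree decomposition; so some bag has ≥ 4 vertices and tw(G) ≥ 3. Therefore the treewidth is 3.

3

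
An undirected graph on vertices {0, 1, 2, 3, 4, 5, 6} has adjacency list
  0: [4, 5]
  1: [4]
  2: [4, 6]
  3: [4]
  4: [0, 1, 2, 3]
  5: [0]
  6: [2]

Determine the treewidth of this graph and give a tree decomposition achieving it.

Each bag holds 2 vertices, so the decomposition has width 1, which upper-bounds the treewidth. G has an edge, so its treewidth is at least 1. Therefore the treewidth is 1.

Treewidth 1.
One optimal decomposition is:
Bags: B1 = {3, 4}  B2 = {0, 4}  B3 = {2, 4}  B4 = {2, 6}  B5 = {1, 4}  B6 = {0, 5}
Tree: B1–B2, B2–B3, B3–B4, B1–B5, B2–B6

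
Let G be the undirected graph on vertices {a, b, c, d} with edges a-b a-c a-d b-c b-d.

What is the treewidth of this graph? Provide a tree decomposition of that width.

Treewidth 2.
One optimal decomposition is:
Bags: B1 = {a, b, d}  B2 = {a, b, c}
Tree: B1–B2

Every bag has size at most 3, so the width is 3 − 1 = 2 and tw(G) ≤ 2. Conversely, {a, b, d} is a clique of size 3, and the vertices of any clique must share a bag in every tree decomposition; so some bag has ≥ 3 vertices and tw(G) ≥ 2. Combining the bounds, tw(G) = 2.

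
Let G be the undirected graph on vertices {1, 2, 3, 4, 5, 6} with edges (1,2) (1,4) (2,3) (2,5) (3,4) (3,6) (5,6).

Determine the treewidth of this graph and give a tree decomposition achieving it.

Treewidth 2.
Bags: B1 = {1, 3, 4}  B2 = {1, 2, 3}  B3 = {2, 3, 6}  B4 = {2, 5, 6}
Tree: B1–B2, B2–B3, B3–B4

Each bag holds 3 vertices, so the decomposition has width 2, which upper-bounds the treewidth. For the lower bound, G contains the cycle 4–1–2–3–4, so G is not a forest; only forests have treewidth ≤ 1, hence tw(G) ≥ 2. Combining the bounds, tw(G) = 2.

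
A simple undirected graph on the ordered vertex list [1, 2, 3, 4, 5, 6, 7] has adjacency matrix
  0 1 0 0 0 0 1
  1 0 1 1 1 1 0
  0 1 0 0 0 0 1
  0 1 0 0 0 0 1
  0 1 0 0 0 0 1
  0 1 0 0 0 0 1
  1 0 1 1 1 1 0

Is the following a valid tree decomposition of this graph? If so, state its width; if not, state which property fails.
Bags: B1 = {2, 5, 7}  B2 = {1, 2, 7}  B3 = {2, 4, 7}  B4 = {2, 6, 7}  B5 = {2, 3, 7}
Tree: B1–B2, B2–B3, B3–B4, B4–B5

Every vertex of G appears in some bag (union = {1, 2, 3, 4, 5, 6, 7}); every edge is covered by a bag; and for each vertex v the set of bags containing v is connected in the bag tree. The decomposition is therefore valid. The largest bag has 3 vertices, so the width is 2.

Yes; width 2.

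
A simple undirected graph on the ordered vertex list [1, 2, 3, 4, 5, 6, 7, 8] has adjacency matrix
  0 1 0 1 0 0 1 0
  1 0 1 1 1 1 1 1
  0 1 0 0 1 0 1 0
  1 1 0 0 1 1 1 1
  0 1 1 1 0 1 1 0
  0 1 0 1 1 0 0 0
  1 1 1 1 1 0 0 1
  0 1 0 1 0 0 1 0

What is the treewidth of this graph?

A width-3 tree decomposition is:
Bags: B1 = {1, 2, 4, 7}  B2 = {2, 4, 5, 7}  B3 = {2, 3, 5, 7}  B4 = {2, 4, 7, 8}  B5 = {2, 4, 5, 6}
Tree: B1–B2, B2–B3, B1–B4, B2–B5
The largest bag has 4 vertices, giving width 3; this decomposition certifies tw(G) ≤ 3. On the other hand G contains the 4-clique {2, 3, 5, 7}. A clique must lie in a single bag of any decomposition, so no decomposition can have width below 3. The upper and lower bounds meet at 3, so that is the treewidth.

3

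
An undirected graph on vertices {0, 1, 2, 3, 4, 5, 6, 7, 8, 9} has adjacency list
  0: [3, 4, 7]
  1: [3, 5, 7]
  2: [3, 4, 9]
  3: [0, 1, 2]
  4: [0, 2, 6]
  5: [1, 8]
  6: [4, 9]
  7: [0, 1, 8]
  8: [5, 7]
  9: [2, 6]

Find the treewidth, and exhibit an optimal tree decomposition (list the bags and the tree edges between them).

Treewidth 2.
One such decomposition:
Bags: B1 = {4, 6, 9}  B2 = {2, 4, 9}  B3 = {0, 2, 4}  B4 = {0, 2, 3}  B5 = {0, 3, 7}  B6 = {1, 3, 7}  B7 = {1, 7, 8}  B8 = {1, 5, 8}
Tree: B1–B2, B2–B3, B3–B4, B4–B5, B5–B6, B6–B7, B7–B8

Every bag has size at most 3, so the width is 3 − 1 = 2 and tw(G) ≤ 2. For the lower bound, G contains the cycle 6–9–2–4–6, so G is not a forest; only forests have treewidth ≤ 1, hence tw(G) ≥ 2. Hence tw(G) = 2 exactly.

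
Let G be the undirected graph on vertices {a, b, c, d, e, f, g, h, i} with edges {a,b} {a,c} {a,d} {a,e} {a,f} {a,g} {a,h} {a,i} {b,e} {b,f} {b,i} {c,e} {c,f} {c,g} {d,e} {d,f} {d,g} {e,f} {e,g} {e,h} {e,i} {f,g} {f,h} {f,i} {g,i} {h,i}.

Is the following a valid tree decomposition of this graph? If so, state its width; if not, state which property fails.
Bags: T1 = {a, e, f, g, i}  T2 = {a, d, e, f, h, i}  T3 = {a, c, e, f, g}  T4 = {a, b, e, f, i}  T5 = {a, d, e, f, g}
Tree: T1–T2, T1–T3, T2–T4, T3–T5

A tree decomposition must satisfy three properties: every vertex lies in some bag; for every edge, both endpoints lie together in some bag; and for every vertex, the bags containing it form a connected subtree. Here bags containing vertex d are not connected in the tree, so the decomposition is invalid.

No — bags containing vertex d are not connected in the tree.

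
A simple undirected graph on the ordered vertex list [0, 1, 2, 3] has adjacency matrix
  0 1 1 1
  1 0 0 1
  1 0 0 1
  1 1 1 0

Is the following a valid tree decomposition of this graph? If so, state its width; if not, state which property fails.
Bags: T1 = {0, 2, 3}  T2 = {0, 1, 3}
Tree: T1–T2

Yes; width 2.

Every vertex of G appears in some bag (union = {0, 1, 2, 3}); every edge is covered by a bag; and for each vertex v the set of bags containing v is connected in the bag tree. The decomposition is therefore valid. The largest bag has 3 vertices, so the width is 2.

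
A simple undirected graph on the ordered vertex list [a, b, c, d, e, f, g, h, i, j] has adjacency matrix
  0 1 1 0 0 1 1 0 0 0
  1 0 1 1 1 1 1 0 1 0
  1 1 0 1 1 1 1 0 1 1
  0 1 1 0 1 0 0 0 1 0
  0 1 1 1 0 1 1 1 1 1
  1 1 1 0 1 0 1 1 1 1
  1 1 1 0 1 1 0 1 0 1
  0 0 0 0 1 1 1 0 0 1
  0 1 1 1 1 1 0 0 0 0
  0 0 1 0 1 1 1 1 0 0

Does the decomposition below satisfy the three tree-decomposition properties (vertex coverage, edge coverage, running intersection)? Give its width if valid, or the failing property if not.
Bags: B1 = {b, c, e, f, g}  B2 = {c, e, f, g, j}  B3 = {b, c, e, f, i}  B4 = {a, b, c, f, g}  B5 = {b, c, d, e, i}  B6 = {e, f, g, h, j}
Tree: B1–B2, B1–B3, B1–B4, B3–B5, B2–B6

Every vertex of G appears in some bag (union = {a, b, c, d, e, f, g, h, i, j}); every edge is covered by a bag; and for each vertex v the set of bags containing v is connected in the bag tree. The decomposition is therefore valid. The largest bag has 5 vertices, so the width is 4.

Yes; width 4.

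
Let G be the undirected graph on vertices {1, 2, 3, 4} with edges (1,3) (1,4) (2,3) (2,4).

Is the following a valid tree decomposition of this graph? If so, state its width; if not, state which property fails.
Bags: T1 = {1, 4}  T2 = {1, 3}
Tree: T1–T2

A tree decomposition must satisfy three properties: every vertex lies in some bag; for every edge, both endpoints lie together in some bag; and for every vertex, the bags containing it form a connected subtree. Here vertex 2 appears in no bag, so the decomposition is invalid.

No — vertex 2 appears in no bag.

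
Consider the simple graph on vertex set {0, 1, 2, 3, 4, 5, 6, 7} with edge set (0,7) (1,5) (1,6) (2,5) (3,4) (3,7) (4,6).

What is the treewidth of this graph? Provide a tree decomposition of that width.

Each bag holds 2 vertices, so the decomposition has width 1, which upper-bounds the treewidth. Since G has at least one edge (e.g. 0–7), it is not an edgeless graph, so tw(G) ≥ 1. The upper and lower bounds meet at 1, so that is the treewidth.

Treewidth 1.
One such decomposition:
Bags: B1 = {0, 7}  B2 = {3, 7}  B3 = {3, 4}  B4 = {4, 6}  B5 = {1, 6}  B6 = {1, 5}  B7 = {2, 5}
Tree: B1–B2, B2–B3, B3–B4, B4–B5, B5–B6, B6–B7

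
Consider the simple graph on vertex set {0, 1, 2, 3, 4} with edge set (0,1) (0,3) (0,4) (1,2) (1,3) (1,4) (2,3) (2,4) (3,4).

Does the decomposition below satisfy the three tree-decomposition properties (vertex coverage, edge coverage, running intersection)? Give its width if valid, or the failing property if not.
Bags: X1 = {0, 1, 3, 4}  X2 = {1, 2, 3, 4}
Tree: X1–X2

Vertex coverage: the bags together contain {0, 1, 2, 3, 4}, the full vertex set. Edge coverage: each edge of G has both endpoints in at least one bag. Running intersection: for every vertex, the bags containing it form a connected subtree. All three properties hold, so this is a valid tree decomposition of width max|bag| − 1 = 3, and hence tw(G) ≤ 3.

Yes; width 3.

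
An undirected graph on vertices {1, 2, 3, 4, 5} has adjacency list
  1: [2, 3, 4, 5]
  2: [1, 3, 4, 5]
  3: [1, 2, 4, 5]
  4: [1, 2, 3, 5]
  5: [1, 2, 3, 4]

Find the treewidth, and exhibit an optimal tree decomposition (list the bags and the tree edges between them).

Treewidth 4.
Bags: B1 = {1, 2, 3, 4, 5}
Tree: (single bag)

A single bag containing all 5 vertices is trivially a valid decomposition of width 4. On the other hand G contains the 5-clique {1, 2, 3, 4, 5}. A clique must lie in a single bag of any decomposition, so no decomposition can have width below 4. Therefore the treewidth is 4.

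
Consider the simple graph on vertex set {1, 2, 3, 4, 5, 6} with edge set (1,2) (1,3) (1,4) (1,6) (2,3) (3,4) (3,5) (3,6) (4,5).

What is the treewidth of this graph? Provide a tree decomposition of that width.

The largest bag has 3 vertices, giving width 2; this decomposition certifies tw(G) ≤ 2. On the other hand G contains the 3-clique {1, 2, 3}. A clique must lie in a single bag of any decomposition, so no decomposition can have width below 2. The upper and lower bounds meet at 2, so that is the treewidth.

Treewidth 2.
Bags: B1 = {1, 2, 3}  B2 = {1, 3, 4}  B3 = {1, 3, 6}  B4 = {3, 4, 5}
Tree: B1–B2, B2–B3, B2–B4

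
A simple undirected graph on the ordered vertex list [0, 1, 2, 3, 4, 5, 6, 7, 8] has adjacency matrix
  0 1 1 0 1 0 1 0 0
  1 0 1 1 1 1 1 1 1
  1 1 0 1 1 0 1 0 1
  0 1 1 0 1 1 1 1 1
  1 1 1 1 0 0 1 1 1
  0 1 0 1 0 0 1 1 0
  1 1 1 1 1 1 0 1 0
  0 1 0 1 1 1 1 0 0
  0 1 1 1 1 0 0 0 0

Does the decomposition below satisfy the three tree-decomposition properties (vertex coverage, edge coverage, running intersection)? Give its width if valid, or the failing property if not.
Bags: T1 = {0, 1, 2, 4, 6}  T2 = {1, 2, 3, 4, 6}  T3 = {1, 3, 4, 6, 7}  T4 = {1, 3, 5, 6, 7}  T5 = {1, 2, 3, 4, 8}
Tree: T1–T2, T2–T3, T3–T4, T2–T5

Checking the three conditions: (i) the bags cover all of {0, 1, 2, 3, 4, 5, 6, 7, 8}; (ii) for each edge, some bag contains both endpoints; (iii) the bags containing any fixed vertex form a subtree. All hold, so the decomposition is valid with width 5 − 1 = 4.

Yes; width 4.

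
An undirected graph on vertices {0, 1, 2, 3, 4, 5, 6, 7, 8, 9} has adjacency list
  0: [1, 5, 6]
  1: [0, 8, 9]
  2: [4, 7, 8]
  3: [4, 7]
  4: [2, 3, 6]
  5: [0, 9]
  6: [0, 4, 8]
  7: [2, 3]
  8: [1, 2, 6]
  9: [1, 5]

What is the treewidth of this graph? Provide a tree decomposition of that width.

Treewidth 2.
One optimal decomposition is:
Bags: B1 = {1, 5, 9}  B2 = {0, 1, 5}  B3 = {0, 1, 8}  B4 = {0, 6, 8}  B5 = {2, 6, 8}  B6 = {2, 4, 6}  B7 = {2, 4, 7}  B8 = {3, 4, 7}
Tree: B1–B2, B2–B3, B3–B4, B4–B5, B5–B6, B6–B7, B7–B8

The largest bag has 3 vertices, giving width 2; this decomposition certifies tw(G) ≤ 2. Since 9–5–0–1–9 is a cycle in G, G is not acyclic. Forests are exactly the graphs of treewidth ≤ 1, so tw(G) ≥ 2. Hence tw(G) = 2 exactly.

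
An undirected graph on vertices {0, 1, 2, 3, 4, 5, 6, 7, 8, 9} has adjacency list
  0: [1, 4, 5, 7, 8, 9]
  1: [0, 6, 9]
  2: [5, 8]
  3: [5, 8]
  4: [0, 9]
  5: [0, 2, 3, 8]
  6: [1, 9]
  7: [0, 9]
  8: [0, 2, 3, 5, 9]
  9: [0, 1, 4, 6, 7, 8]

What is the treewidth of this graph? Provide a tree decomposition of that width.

Treewidth 2.
One such decomposition:
Bags: B1 = {2, 5, 8}  B2 = {3, 5, 8}  B3 = {0, 5, 8}  B4 = {0, 8, 9}  B5 = {0, 4, 9}  B6 = {0, 7, 9}  B7 = {0, 1, 9}  B8 = {1, 6, 9}
Tree: B1–B2, B1–B3, B3–B4, B4–B5, B5–B6, B5–B7, B7–B8

Every bag has size at most 3, so the width is 3 − 1 = 2 and tw(G) ≤ 2. For the lower bound, the 3 vertices {0, 8, 9} are pairwise adjacent, and any tree decomposition puts a clique entirely inside one bag — forcing width ≥ 2. Therefore the treewidth is 2.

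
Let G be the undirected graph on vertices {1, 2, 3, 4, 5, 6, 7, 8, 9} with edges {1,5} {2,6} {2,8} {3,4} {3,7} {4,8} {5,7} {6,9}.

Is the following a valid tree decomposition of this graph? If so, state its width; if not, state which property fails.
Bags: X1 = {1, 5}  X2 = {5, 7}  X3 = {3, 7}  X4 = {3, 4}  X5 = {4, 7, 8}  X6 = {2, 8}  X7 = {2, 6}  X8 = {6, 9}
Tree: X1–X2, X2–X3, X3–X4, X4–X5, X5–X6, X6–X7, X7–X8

A tree decomposition must satisfy three properties: every vertex lies in some bag; for every edge, both endpoints lie together in some bag; and for every vertex, the bags containing it form a connected subtree. Here bags containing vertex 7 are not connected in the tree, so the decomposition is invalid.

No — bags containing vertex 7 are not connected in the tree.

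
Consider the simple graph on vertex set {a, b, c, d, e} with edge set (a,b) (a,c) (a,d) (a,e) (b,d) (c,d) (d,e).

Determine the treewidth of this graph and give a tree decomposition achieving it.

The largest bag has 3 vertices, giving width 2; this decomposition certifies tw(G) ≤ 2. Conversely, {a, d, e} is a clique of size 3, and the vertices of any clique must share a bag in every tree decomposition; so some bag has ≥ 3 vertices and tw(G) ≥ 2. Therefore the treewidth is 2.

Treewidth 2.
One such decomposition:
Bags: B1 = {a, b, d}  B2 = {a, d, e}  B3 = {a, c, d}
Tree: B1–B2, B1–B3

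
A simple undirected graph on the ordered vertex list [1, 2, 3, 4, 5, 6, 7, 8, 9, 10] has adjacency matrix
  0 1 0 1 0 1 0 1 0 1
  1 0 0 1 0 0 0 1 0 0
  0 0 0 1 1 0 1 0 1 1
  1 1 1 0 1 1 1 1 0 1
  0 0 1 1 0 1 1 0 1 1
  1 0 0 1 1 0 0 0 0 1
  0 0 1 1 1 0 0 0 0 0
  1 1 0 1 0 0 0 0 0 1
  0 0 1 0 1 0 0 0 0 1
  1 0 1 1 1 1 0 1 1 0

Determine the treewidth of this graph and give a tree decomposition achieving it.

Treewidth 3.
One optimal decomposition is:
Bags: B1 = {4, 5, 6, 10}  B2 = {1, 4, 6, 10}  B3 = {1, 4, 8, 10}  B4 = {3, 4, 5, 10}  B5 = {3, 4, 5, 7}  B6 = {1, 2, 4, 8}  B7 = {3, 5, 9, 10}
Tree: B1–B2, B2–B3, B1–B4, B4–B5, B3–B6, B4–B7

Each bag holds 4 vertices, so the decomposition has width 3, which upper-bounds the treewidth. For the lower bound, the 4 vertices {3, 5, 9, 10} are pairwise adjacent, and any tree decomposition puts a clique entirely inside one bag — forcing width ≥ 3. Therefore the treewidth is 3.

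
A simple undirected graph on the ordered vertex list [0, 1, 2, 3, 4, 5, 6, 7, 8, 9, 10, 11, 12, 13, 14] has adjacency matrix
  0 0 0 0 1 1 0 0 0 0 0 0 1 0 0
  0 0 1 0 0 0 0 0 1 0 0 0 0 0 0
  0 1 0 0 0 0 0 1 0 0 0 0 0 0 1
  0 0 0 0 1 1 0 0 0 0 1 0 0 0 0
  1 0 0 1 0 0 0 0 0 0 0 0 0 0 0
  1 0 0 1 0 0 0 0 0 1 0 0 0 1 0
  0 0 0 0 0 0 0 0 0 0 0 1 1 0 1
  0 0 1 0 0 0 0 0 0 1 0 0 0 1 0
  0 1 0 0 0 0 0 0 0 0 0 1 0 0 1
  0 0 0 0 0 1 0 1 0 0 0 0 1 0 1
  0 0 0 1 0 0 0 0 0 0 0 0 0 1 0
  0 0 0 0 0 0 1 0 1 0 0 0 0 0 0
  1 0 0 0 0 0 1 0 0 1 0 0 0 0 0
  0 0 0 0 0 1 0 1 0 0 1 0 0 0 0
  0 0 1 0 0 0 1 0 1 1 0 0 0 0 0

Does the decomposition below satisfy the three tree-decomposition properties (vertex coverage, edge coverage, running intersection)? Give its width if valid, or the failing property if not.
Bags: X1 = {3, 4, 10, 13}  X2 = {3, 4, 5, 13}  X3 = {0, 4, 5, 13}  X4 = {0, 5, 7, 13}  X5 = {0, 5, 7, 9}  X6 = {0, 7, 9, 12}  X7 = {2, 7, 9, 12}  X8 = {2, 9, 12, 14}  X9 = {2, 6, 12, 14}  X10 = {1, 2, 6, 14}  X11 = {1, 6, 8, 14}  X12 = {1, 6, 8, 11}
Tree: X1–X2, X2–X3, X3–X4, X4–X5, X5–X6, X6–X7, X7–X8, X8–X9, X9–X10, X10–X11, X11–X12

Yes; width 3.

Every vertex of G appears in some bag (union = {0, 1, 2, 3, 4, 5, 6, 7, 8, 9, 10, 11, 12, 13, 14}); every edge is covered by a bag; and for each vertex v the set of bags containing v is connected in the bag tree. The decomposition is therefore valid. The largest bag has 4 vertices, so the width is 3.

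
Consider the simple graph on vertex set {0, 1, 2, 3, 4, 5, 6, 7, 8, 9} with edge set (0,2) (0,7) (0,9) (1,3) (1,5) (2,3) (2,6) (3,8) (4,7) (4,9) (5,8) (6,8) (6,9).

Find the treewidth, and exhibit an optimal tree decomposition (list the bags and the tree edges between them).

Every bag has size at most 3, so the width is 3 − 1 = 2 and tw(G) ≤ 2. The edges 5–1–3–8–5 form a cycle, so G is not a tree and its treewidth is at least 2. Therefore the treewidth is 2.

Treewidth 2.
Bags: B1 = {1, 5, 8}  B2 = {1, 3, 8}  B3 = {3, 6, 8}  B4 = {2, 3, 6}  B5 = {2, 6, 9}  B6 = {0, 2, 9}  B7 = {0, 4, 9}  B8 = {0, 4, 7}
Tree: B1–B2, B2–B3, B3–B4, B4–B5, B5–B6, B6–B7, B7–B8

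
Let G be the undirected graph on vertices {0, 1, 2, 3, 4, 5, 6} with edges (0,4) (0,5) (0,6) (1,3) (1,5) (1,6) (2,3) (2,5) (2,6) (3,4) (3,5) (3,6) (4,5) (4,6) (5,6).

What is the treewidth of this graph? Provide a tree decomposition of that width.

Every bag has size at most 4, so the width is 4 − 1 = 3 and tw(G) ≤ 3. For the lower bound, the 4 vertices {0, 4, 5, 6} are pairwise adjacent, and any tree decomposition puts a clique entirely inside one bag — forcing width ≥ 3. The upper and lower bounds meet at 3, so that is the treewidth.

Treewidth 3.
One optimal decomposition is:
Bags: B1 = {3, 4, 5, 6}  B2 = {0, 4, 5, 6}  B3 = {1, 3, 5, 6}  B4 = {2, 3, 5, 6}
Tree: B1–B2, B1–B3, B3–B4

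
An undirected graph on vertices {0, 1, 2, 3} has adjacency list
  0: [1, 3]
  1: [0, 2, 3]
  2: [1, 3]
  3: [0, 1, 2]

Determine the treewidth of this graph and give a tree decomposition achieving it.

Every bag has size at most 3, so the width is 3 − 1 = 2 and tw(G) ≤ 2. On the other hand G contains the 3-clique {0, 1, 3}. A clique must lie in a single bag of any decomposition, so no decomposition can have width below 2. Hence tw(G) = 2 exactly.

Treewidth 2.
One such decomposition:
Bags: B1 = {0, 1, 3}  B2 = {1, 2, 3}
Tree: B1–B2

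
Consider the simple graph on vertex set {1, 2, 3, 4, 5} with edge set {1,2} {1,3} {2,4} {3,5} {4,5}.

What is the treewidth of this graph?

A width-2 tree decomposition is:
Bags: B1 = {1, 3, 5}  B2 = {1, 2, 5}  B3 = {2, 4, 5}
Tree: B1–B2, B2–B3
The largest bag has 3 vertices, giving width 2; this decomposition certifies tw(G) ≤ 2. The edges 5–3–1–2–4–5 form a cycle, so G is not a tree and its treewidth is at least 2. Combining the bounds, tw(G) = 2.

2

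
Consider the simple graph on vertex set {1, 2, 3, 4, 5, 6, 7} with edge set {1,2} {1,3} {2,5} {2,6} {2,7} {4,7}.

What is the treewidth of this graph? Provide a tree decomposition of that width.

Treewidth 1.
One such decomposition:
Bags: B1 = {4, 7}  B2 = {2, 7}  B3 = {1, 2}  B4 = {1, 3}  B5 = {2, 5}  B6 = {2, 6}
Tree: B1–B2, B2–B3, B3–B4, B2–B5, B3–B6

Each bag holds 2 vertices, so the decomposition has width 1, which upper-bounds the treewidth. Any graph with an edge has treewidth ≥ 1, and G has the edge 7–4. Hence tw(G) = 1 exactly.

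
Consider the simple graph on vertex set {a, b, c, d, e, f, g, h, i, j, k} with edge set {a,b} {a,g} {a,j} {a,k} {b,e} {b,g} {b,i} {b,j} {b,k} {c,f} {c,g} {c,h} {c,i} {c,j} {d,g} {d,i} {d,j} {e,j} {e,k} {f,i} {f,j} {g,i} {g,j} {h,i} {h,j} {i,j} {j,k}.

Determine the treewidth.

3

A width-3 tree decomposition is:
Bags: B1 = {a, b, g, j}  B2 = {b, g, i, j}  B3 = {a, b, j, k}  B4 = {b, e, j, k}  B5 = {d, g, i, j}  B6 = {c, g, i, j}  B7 = {c, f, i, j}  B8 = {c, h, i, j}
Tree: B1–B2, B1–B3, B3–B4, B2–B5, B2–B6, B6–B7, B7–B8
Each bag holds 4 vertices, so the decomposition has width 3, which upper-bounds the treewidth. Conversely, {b, e, j, k} is a clique of size 4, and the vertices of any clique must share a bag in every tree decomposition; so some bag has ≥ 4 vertices and tw(G) ≥ 3. The upper and lower bounds meet at 3, so that is the treewidth.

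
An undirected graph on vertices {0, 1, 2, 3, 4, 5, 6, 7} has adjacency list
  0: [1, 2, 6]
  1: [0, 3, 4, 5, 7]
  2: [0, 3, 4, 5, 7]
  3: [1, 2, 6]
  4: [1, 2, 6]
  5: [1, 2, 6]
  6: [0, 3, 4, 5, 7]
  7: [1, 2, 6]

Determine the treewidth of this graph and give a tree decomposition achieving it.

The largest bag has 4 vertices, giving width 3; this decomposition certifies tw(G) ≤ 3. For the lower bound: the 4 vertex sets {1,4}, {6,7}, {2}, {5} are disjoint, each induces a connected subgraph, and every pair is joined by at least one edge of G. Contracting each set to a single vertex therefore yields K_{4} as a minor, and since treewidth is minor-monotone, tw(G) ≥ tw(K_{4}) = 3. Hence tw(G) = 3 exactly.

Treewidth 3.
One such decomposition:
Bags: B1 = {1, 2, 4, 6}  B2 = {1, 2, 6, 7}  B3 = {1, 2, 5, 6}  B4 = {1, 2, 3, 6}  B5 = {0, 1, 2, 6}
Tree: B1–B2, B2–B3, B3–B4, B4–B5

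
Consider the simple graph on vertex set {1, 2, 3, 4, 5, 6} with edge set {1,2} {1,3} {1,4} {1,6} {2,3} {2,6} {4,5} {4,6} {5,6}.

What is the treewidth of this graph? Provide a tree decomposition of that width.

Every bag has size at most 3, so the width is 3 − 1 = 2 and tw(G) ≤ 2. Conversely, {1, 2, 3} is a clique of size 3, and the vertices of any clique must share a bag in every tree decomposition; so some bag has ≥ 3 vertices and tw(G) ≥ 2. Therefore the treewidth is 2.

Treewidth 2.
Bags: B1 = {1, 4, 6}  B2 = {1, 2, 6}  B3 = {1, 2, 3}  B4 = {4, 5, 6}
Tree: B1–B2, B2–B3, B1–B4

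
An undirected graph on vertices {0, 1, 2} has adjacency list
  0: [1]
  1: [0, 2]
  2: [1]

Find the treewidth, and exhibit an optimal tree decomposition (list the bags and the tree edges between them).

Each bag holds 2 vertices, so the decomposition has width 1, which upper-bounds the treewidth. G has an edge, so its treewidth is at least 1. Therefore the treewidth is 1.

Treewidth 1.
One optimal decomposition is:
Bags: B1 = {0, 1}  B2 = {1, 2}
Tree: B1–B2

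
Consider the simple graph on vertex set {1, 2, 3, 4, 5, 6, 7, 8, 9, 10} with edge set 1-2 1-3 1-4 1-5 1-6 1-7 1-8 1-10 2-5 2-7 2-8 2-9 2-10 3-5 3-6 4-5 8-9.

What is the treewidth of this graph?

A width-2 tree decomposition is:
Bags: B1 = {1, 2, 7}  B2 = {1, 2, 10}  B3 = {1, 2, 5}  B4 = {1, 2, 8}  B5 = {1, 3, 5}  B6 = {2, 8, 9}  B7 = {1, 3, 6}  B8 = {1, 4, 5}
Tree: B1–B2, B2–B3, B1–B4, B3–B5, B4–B6, B5–B7, B5–B8
The largest bag has 3 vertices, giving width 2; this decomposition certifies tw(G) ≤ 2. On the other hand G contains the 3-clique {1, 2, 8}. A clique must lie in a single bag of any decomposition, so no decomposition can have width below 2. The upper and lower bounds meet at 2, so that is the treewidth.

2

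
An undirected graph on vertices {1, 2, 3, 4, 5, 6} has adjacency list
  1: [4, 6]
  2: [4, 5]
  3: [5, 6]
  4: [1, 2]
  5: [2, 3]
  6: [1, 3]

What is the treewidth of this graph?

A width-2 tree decomposition is:
Bags: B1 = {3, 5, 6}  B2 = {1, 5, 6}  B3 = {1, 4, 5}  B4 = {2, 4, 5}
Tree: B1–B2, B2–B3, B3–B4
Each bag holds 3 vertices, so the decomposition has width 2, which upper-bounds the treewidth. For the lower bound, G contains the cycle 5–3–6–1–4–2–5, so G is not a forest; only forests have treewidth ≤ 1, hence tw(G) ≥ 2. The upper and lower bounds meet at 2, so that is the treewidth.

2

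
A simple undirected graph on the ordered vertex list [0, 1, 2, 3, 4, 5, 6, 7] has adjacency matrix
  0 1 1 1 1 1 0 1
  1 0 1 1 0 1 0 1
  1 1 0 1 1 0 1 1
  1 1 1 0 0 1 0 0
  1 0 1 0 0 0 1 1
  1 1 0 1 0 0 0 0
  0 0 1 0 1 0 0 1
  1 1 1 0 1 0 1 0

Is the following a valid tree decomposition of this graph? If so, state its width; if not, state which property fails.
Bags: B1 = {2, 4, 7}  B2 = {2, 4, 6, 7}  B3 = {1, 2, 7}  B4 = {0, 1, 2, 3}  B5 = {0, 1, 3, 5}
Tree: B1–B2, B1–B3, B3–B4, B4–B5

A tree decomposition must satisfy three properties: every vertex lies in some bag; for every edge, both endpoints lie together in some bag; and for every vertex, the bags containing it form a connected subtree. Here edge (0,4) lies in no bag, so the decomposition is invalid.

No — edge (0,4) lies in no bag.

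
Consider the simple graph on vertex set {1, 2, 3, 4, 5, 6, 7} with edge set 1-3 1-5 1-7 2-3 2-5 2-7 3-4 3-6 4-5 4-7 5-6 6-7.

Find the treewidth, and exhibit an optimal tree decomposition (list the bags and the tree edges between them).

Treewidth 3.
Bags: B1 = {3, 5, 6, 7}  B2 = {3, 4, 5, 7}  B3 = {1, 3, 5, 7}  B4 = {2, 3, 5, 7}
Tree: B1–B2, B2–B3, B3–B4

Every bag has size at most 4, so the width is 4 − 1 = 3 and tw(G) ≤ 3. For the lower bound: the 4 vertex sets {6,7}, {4,5}, {3}, {1} are disjoint, each induces a connected subgraph, and every pair is joined by at least one edge of G. Contracting each set to a single vertex therefore yields K_{4} as a minor, and since treewidth is minor-monotone, tw(G) ≥ tw(K_{4}) = 3. The upper and lower bounds meet at 3, so that is the treewidth.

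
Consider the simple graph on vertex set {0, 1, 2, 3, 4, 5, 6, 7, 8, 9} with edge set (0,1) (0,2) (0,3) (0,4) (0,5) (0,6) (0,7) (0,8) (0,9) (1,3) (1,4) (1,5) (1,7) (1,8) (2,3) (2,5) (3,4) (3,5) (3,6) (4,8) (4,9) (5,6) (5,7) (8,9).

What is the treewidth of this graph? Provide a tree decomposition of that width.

The largest bag has 4 vertices, giving width 3; this decomposition certifies tw(G) ≤ 3. For the lower bound, the 4 vertices {0, 1, 4, 8} are pairwise adjacent, and any tree decomposition puts a clique entirely inside one bag — forcing width ≥ 3. Therefore the treewidth is 3.

Treewidth 3.
Bags: B1 = {0, 1, 3, 4}  B2 = {0, 1, 4, 8}  B3 = {0, 1, 3, 5}  B4 = {0, 1, 5, 7}  B5 = {0, 4, 8, 9}  B6 = {0, 3, 5, 6}  B7 = {0, 2, 3, 5}
Tree: B1–B2, B1–B3, B3–B4, B2–B5, B3–B6, B3–B7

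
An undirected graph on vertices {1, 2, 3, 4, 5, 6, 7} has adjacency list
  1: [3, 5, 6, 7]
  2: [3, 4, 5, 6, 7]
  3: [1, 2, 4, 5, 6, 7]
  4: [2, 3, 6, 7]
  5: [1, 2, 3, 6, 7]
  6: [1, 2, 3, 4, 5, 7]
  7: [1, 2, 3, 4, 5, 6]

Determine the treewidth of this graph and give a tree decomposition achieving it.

Treewidth 4.
One optimal decomposition is:
Bags: B1 = {2, 3, 5, 6, 7}  B2 = {1, 3, 5, 6, 7}  B3 = {2, 3, 4, 6, 7}
Tree: B1–B2, B1–B3

Every bag has size at most 5, so the width is 5 − 1 = 4 and tw(G) ≤ 4. On the other hand G contains the 5-clique {1, 3, 5, 6, 7}. A clique must lie in a single bag of any decomposition, so no decomposition can have width below 4. Therefore the treewidth is 4.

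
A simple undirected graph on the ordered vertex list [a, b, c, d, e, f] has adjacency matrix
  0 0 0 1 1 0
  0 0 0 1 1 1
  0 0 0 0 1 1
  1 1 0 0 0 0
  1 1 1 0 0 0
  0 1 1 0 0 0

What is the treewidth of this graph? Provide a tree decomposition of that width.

Every bag has size at most 3, so the width is 3 − 1 = 2 and tw(G) ≤ 2. The edges f–c–e–b–f form a cycle, so G is not a tree and its treewidth is at least 2. Therefore the treewidth is 2.

Treewidth 2.
Bags: B1 = {b, c, f}  B2 = {b, c, e}  B3 = {b, d, e}  B4 = {a, d, e}
Tree: B1–B2, B2–B3, B3–B4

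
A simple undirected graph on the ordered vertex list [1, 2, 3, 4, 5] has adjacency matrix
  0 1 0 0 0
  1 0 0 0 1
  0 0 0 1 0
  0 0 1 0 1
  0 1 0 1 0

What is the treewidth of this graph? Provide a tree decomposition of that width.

Treewidth 1.
One such decomposition:
Bags: B1 = {2, 5}  B2 = {4, 5}  B3 = {3, 4}  B4 = {1, 2}
Tree: B1–B2, B2–B3, B1–B4

The largest bag has 2 vertices, giving width 1; this decomposition certifies tw(G) ≤ 1. Since G has at least one edge (e.g. 2–5), it is not an edgeless graph, so tw(G) ≥ 1. Therefore the treewidth is 1.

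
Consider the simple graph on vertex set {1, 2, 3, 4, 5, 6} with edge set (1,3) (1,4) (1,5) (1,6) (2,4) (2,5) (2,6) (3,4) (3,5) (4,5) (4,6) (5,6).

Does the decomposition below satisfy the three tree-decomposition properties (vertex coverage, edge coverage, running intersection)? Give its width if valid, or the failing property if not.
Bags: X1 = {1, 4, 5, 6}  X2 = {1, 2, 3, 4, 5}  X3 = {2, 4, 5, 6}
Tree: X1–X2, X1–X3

A tree decomposition must satisfy three properties: every vertex lies in some bag; for every edge, both endpoints lie together in some bag; and for every vertex, the bags containing it form a connected subtree. Here bags containing vertex 2 are not connected in the tree, so the decomposition is invalid.

No — bags containing vertex 2 are not connected in the tree.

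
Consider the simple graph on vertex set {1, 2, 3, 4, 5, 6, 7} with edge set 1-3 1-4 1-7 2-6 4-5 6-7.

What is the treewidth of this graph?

A width-1 tree decomposition is:
Bags: B1 = {1, 4}  B2 = {4, 5}  B3 = {1, 7}  B4 = {6, 7}  B5 = {1, 3}  B6 = {2, 6}
Tree: B1–B2, B1–B3, B3–B4, B3–B5, B4–B6
Every bag has size at most 2, so the width is 2 − 1 = 1 and tw(G) ≤ 1. Since G has at least one edge (e.g. 1–4), it is not an edgeless graph, so tw(G) ≥ 1. Combining the bounds, tw(G) = 1.

1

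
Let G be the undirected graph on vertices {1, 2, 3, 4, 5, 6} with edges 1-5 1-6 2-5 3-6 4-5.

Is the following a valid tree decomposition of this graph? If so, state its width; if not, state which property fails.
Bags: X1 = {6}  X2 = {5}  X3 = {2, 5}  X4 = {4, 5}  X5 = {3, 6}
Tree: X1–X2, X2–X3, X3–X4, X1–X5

A tree decomposition must satisfy three properties: every vertex lies in some bag; for every edge, both endpoints lie together in some bag; and for every vertex, the bags containing it form a connected subtree. Here vertex 1 appears in no bag, so the decomposition is invalid.

No — vertex 1 appears in no bag.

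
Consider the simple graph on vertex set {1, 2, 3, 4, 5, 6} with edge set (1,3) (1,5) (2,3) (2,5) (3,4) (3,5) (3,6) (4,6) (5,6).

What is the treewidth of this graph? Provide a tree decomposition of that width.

Treewidth 2.
One such decomposition:
Bags: B1 = {3, 5, 6}  B2 = {1, 3, 5}  B3 = {3, 4, 6}  B4 = {2, 3, 5}
Tree: B1–B2, B1–B3, B1–B4

Each bag holds 3 vertices, so the decomposition has width 2, which upper-bounds the treewidth. For the lower bound, the 3 vertices {3, 4, 6} are pairwise adjacent, and any tree decomposition puts a clique entirely inside one bag — forcing width ≥ 2. Combining the bounds, tw(G) = 2.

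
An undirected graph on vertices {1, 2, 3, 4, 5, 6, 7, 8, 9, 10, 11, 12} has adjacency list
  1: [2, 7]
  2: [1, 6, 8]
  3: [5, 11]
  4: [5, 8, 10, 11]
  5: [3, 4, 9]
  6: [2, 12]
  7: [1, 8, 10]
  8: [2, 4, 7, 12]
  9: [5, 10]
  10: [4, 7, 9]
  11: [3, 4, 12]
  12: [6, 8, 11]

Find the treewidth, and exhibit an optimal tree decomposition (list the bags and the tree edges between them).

The largest bag has 4 vertices, giving width 3; this decomposition certifies tw(G) ≤ 3. For the lower bound: the 4 vertex sets {3,5,9}, {10}, {4}, {7,8,11,12} are disjoint, each induces a connected subgraph, and every pair is joined by at least one edge of G. Contracting each set to a single vertex therefore yields K_{4} as a minor, and since treewidth is minor-monotone, tw(G) ≥ tw(K_{4}) = 3. Therefore the treewidth is 3.

Treewidth 3.
One optimal decomposition is:
Bags: B1 = {3, 5, 9, 10}  B2 = {3, 4, 5, 10}  B3 = {3, 4, 10, 11}  B4 = {4, 7, 10, 11}  B5 = {4, 7, 8, 11}  B6 = {7, 8, 11, 12}  B7 = {1, 7, 8, 12}  B8 = {1, 2, 8, 12}  B9 = {1, 2, 6, 12}
Tree: B1–B2, B2–B3, B3–B4, B4–B5, B5–B6, B6–B7, B7–B8, B8–B9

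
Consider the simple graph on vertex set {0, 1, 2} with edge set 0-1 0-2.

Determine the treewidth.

1

A width-1 tree decomposition is:
Bags: B1 = {0, 1}  B2 = {0, 2}
Tree: B1–B2
Every bag has size at most 2, so the width is 2 − 1 = 1 and tw(G) ≤ 1. G has an edge, so its treewidth is at least 1. Combining the bounds, tw(G) = 1.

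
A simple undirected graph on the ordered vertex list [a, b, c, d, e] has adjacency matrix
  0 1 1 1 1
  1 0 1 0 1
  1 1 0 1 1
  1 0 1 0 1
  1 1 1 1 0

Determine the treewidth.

3

A width-3 tree decomposition is:
Bags: B1 = {a, b, c, e}  B2 = {a, c, d, e}
Tree: B1–B2
Each bag holds 4 vertices, so the decomposition has width 3, which upper-bounds the treewidth. For the lower bound, the 4 vertices {a, c, d, e} are pairwise adjacent, and any tree decomposition puts a clique entirely inside one bag — forcing width ≥ 3. Hence tw(G) = 3 exactly.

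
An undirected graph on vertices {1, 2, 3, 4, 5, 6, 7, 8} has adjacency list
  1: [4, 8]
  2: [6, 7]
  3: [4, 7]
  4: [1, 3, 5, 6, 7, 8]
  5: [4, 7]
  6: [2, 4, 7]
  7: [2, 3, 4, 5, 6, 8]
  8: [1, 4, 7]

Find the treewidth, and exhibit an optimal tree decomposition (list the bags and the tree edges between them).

Treewidth 2.
One such decomposition:
Bags: B1 = {1, 4, 8}  B2 = {4, 7, 8}  B3 = {4, 6, 7}  B4 = {2, 6, 7}  B5 = {3, 4, 7}  B6 = {4, 5, 7}
Tree: B1–B2, B2–B3, B3–B4, B3–B5, B5–B6

Every bag has size at most 3, so the width is 3 − 1 = 2 and tw(G) ≤ 2. On the other hand G contains the 3-clique {2, 6, 7}. A clique must lie in a single bag of any decomposition, so no decomposition can have width below 2. The upper and lower bounds meet at 2, so that is the treewidth.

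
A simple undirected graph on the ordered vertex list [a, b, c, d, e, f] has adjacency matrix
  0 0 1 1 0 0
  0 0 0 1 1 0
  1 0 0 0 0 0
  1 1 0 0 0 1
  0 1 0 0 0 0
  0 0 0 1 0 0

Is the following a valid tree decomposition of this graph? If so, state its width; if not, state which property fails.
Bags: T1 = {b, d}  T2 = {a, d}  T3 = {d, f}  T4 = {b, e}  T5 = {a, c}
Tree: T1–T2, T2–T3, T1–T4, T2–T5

Yes; width 1.

Vertex coverage: the bags together contain {a, b, c, d, e, f}, the full vertex set. Edge coverage: each edge of G has both endpoints in at least one bag. Running intersection: for every vertex, the bags containing it form a connected subtree. All three properties hold, so this is a valid tree decomposition of width max|bag| − 1 = 1, and hence tw(G) ≤ 1.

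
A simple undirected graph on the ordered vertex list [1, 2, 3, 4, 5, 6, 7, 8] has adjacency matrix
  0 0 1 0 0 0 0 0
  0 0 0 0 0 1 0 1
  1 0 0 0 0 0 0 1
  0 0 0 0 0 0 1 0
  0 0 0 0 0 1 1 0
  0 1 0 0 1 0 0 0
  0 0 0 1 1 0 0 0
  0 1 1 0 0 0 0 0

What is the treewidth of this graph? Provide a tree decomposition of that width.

Treewidth 1.
One optimal decomposition is:
Bags: B1 = {1, 3}  B2 = {3, 8}  B3 = {2, 8}  B4 = {2, 6}  B5 = {5, 6}  B6 = {5, 7}  B7 = {4, 7}
Tree: B1–B2, B2–B3, B3–B4, B4–B5, B5–B6, B6–B7

Each bag holds 2 vertices, so the decomposition has width 1, which upper-bounds the treewidth. G has an edge, so its treewidth is at least 1. Combining the bounds, tw(G) = 1.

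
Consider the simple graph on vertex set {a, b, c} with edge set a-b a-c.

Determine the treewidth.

A width-1 tree decomposition is:
Bags: B1 = {a, b}  B2 = {a, c}
Tree: B1–B2
The largest bag has 2 vertices, giving width 1; this decomposition certifies tw(G) ≤ 1. G has an edge, so its treewidth is at least 1. The upper and lower bounds meet at 1, so that is the treewidth.

1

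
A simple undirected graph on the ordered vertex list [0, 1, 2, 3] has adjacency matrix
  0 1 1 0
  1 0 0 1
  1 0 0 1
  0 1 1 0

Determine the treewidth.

2

A width-2 tree decomposition is:
Bags: B1 = {0, 1, 2}  B2 = {1, 2, 3}
Tree: B1–B2
Each bag holds 3 vertices, so the decomposition has width 2, which upper-bounds the treewidth. Since 1–0–2–3–1 is a cycle in G, G is not acyclic. Forests are exactly the graphs of treewidth ≤ 1, so tw(G) ≥ 2. Combining the bounds, tw(G) = 2.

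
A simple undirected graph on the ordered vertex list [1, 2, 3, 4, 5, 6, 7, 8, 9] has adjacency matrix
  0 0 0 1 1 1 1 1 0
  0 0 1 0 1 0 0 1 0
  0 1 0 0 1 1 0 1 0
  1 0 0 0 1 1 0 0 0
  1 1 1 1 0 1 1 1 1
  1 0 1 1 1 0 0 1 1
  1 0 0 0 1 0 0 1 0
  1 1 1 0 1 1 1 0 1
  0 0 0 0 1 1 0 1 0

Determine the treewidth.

3

A width-3 tree decomposition is:
Bags: B1 = {1, 5, 6, 8}  B2 = {5, 6, 8, 9}  B3 = {3, 5, 6, 8}  B4 = {1, 5, 7, 8}  B5 = {2, 3, 5, 8}  B6 = {1, 4, 5, 6}
Tree: B1–B2, B1–B3, B1–B4, B3–B5, B1–B6
Every bag has size at most 4, so the width is 4 − 1 = 3 and tw(G) ≤ 3. On the other hand G contains the 4-clique {2, 3, 5, 8}. A clique must lie in a single bag of any decomposition, so no decomposition can have width below 3. Hence tw(G) = 3 exactly.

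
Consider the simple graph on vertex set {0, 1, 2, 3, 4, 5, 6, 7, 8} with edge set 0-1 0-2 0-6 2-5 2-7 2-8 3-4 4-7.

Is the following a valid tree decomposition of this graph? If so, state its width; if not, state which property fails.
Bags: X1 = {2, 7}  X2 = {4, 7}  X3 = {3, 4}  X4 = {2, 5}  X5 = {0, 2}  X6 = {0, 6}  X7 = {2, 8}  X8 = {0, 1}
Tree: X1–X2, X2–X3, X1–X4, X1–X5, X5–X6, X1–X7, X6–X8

Yes; width 1.

Checking the three conditions: (i) the bags cover all of {0, 1, 2, 3, 4, 5, 6, 7, 8}; (ii) for each edge, some bag contains both endpoints; (iii) the bags containing any fixed vertex form a subtree. All hold, so the decomposition is valid with width 2 − 1 = 1.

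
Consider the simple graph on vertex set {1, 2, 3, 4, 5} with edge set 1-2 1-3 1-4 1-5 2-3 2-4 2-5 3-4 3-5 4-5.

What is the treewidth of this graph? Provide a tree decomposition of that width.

Treewidth 4.
One optimal decomposition is:
Bags: B1 = {1, 2, 3, 4, 5}
Tree: (single bag)

A single bag containing all 5 vertices is trivially a valid decomposition of width 4. On the other hand G contains the 5-clique {1, 2, 3, 4, 5}. A clique must lie in a single bag of any decomposition, so no decomposition can have width below 4. Therefore the treewidth is 4.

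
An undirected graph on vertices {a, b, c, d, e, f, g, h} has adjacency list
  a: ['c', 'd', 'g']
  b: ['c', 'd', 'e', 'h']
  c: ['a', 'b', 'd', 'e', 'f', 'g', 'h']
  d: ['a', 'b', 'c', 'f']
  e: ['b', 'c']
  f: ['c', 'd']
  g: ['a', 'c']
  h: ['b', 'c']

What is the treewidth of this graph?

2

A width-2 tree decomposition is:
Bags: B1 = {c, d, f}  B2 = {a, c, d}  B3 = {a, c, g}  B4 = {b, c, d}  B5 = {b, c, h}  B6 = {b, c, e}
Tree: B1–B2, B2–B3, B2–B4, B4–B5, B4–B6
The largest bag has 3 vertices, giving width 2; this decomposition certifies tw(G) ≤ 2. Conversely, {a, c, d} is a clique of size 3, and the vertices of any clique must share a bag in every tree decomposition; so some bag has ≥ 3 vertices and tw(G) ≥ 2. Therefore the treewidth is 2.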